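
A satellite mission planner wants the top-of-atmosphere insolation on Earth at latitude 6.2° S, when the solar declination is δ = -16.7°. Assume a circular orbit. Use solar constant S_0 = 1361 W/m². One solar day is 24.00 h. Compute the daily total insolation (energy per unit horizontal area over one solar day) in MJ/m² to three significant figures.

cos h₀ = −tan(-6.2°) tan(-16.700°) = -0.0326, h₀ = 1.6034 rad.
Bracket: h₀ sin ϕ sin δ + cos ϕ cos δ sin h₀ = 1.6034×-0.10800×-0.28736 + 0.99415×0.95782×0.99947 = 0.049761 + 0.951712 = 1.001473.
Q̄ = (S_0/π) × [bracket] = (1361/π) × 1.001473 = 433.86 W/m².
Daily total = Q̄ × 24.00 h × 3600 s/h = 433.86 × 24.00 × 3600 / 10⁶ = 37.49 MJ/m².

37.5 MJ/m²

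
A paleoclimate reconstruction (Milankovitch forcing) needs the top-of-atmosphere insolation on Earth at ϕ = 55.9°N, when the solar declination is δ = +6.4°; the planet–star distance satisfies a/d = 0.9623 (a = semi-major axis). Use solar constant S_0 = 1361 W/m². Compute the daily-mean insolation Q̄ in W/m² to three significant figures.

Q̄ ≈ 285 W/m²

cos h₀ = −tan(+55.9°) tan(+6.400°) = -0.1657, h₀ = 1.7372 rad.
Bracket: h₀ sin ϕ sin δ + cos ϕ cos δ sin h₀ = 1.7372×0.82806×0.11147 + 0.56064×0.99377×0.98618 = 0.160350 + 0.549447 = 0.709797.
Inverse-square distance factor (a/d)² = 0.9623² = 0.926021.
Q̄ = (S_0/π) × 0.926021 × [bracket] = (1361/π) × 0.926021 × 0.709797 = 284.7 W/m².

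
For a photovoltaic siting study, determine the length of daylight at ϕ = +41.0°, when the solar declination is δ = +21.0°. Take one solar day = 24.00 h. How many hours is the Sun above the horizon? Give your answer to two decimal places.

14.60 h

cos h₀ = −tan ϕ · tan δ = −tan(+41.0°) × tan(+21.000°) = -0.3337, so h₀ = 1.9110 rad = 109.49°.
Daylight = 2h₀/(2π) × 24.00 h = (1.9110/π) × 24.00 = 14.60 h.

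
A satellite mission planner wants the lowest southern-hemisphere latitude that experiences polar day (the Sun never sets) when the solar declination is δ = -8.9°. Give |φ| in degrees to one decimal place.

Polar day requires cos H₀ = −tan φ tan δ ≤ −1, i.e. tan φ tan δ ≥ 1.
The boundary is |tan φ| · |tan δ| = 1, so |φ| = 90° − |δ| = 90° − 8.9° = 81.1° in the southern hemisphere.

|φ| = 81.1°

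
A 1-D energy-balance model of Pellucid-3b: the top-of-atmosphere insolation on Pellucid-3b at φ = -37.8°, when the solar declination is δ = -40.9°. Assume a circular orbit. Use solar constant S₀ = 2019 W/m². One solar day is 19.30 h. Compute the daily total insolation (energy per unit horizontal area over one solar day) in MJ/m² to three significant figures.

cos H₀ = −tan(-37.8°) tan(-40.900°) = -0.6719, H₀ = 2.3076 rad.
Bracket: H₀ sin φ sin δ + cos φ cos δ sin H₀ = 2.3076×-0.61291×-0.65474 + 0.79016×0.75585×0.74063 = 0.926032 + 0.442336 = 1.368368.
Q̄ = (S₀/π) × [bracket] = (2019/π) × 1.368368 = 879.41 W/m².
Daily total = Q̄ × 19.30 h × 3600 s/h = 879.41 × 19.30 × 3600 / 10⁶ = 61.10 MJ/m².

61.1 MJ/m²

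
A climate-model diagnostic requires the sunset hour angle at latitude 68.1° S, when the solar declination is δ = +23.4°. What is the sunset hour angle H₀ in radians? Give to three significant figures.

H₀ = 0.00 rad

cos H₀ = −tan φ · tan δ = 1.0765 ≥ 1, so the Sun never rises (polar night) and H₀ = 0.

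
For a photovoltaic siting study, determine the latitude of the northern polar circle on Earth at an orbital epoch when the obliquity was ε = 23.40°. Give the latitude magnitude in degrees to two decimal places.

The polar circle is the lowest latitude that experiences at least one full rotation of continuous daylight at the northern-summer solstice; it lies at |φ| = 90° − ε = 90° − 23.40° = 66.60°.

66.60°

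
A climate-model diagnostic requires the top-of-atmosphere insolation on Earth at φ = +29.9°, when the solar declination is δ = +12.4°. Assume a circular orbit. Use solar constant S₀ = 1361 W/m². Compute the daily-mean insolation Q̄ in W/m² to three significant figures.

cos H₀ = −tan(+29.9°) tan(+12.400°) = -0.1264, H₀ = 1.6976 rad.
Bracket: H₀ sin φ sin δ + cos φ cos δ sin H₀ = 1.6976×0.49849×0.21474 + 0.86690×0.97667×0.99198 = 0.181721 + 0.839885 = 1.021606.
Q̄ = (S₀/π) × [bracket] = (1361/π) × 1.021606 = 442.6 W/m².

Q̄ ≈ 443 W/m²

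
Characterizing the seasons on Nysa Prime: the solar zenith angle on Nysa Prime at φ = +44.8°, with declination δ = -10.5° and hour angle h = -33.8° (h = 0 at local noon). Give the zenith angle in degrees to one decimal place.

cos θ_z = sin φ sin δ + cos φ cos δ cos h = -0.128409 + 0.579769 = 0.451360.
θ_z = arccos(0.451360) = 63.2°.

θ_z = 63.2°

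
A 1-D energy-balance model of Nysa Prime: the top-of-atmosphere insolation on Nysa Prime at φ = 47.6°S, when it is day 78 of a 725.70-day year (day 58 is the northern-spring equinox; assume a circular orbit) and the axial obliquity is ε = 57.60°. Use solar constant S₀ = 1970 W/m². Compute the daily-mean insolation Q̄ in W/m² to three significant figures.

Solar longitude: λ_s = 360° × (78 − 58)/725.70 = 9.921°.
sin δ = sin 57.60° × sin 9.921° = 0.14548, so δ = +8.365°.
cos H₀ = −tan(-47.6°) tan(+8.365°) = 0.1610, H₀ = 1.4091 rad.
Bracket: H₀ sin φ sin δ + cos φ cos δ sin H₀ = 1.4091×-0.73846×0.14548 + 0.67430×0.98936×0.98695 = -0.151381 + 0.658419 = 0.507038.
Q̄ = (S₀/π) × [bracket] = (1970/π) × 0.507038 = 317.9 W/m².

Q̄ ≈ 318 W/m²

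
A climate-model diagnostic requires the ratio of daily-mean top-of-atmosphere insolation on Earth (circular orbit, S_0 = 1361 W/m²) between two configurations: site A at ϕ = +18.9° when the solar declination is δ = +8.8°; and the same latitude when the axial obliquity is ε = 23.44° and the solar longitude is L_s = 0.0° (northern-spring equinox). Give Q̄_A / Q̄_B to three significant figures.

Q̄_A / Q̄_B ≈ 1.07

— Configuration A (ϕ=+18.9°):
cos h₀ = −tan(+18.9°) tan(+8.800°) = -0.0530, h₀ = 1.6238 rad.
Bracket: h₀ sin ϕ sin δ + cos ϕ cos δ sin h₀ = 1.6238×0.32392×0.15299 + 0.94609×0.98823×0.99859 = 0.080470 + 0.933636 = 1.014106.
Q̄ = (S_0/π) × [bracket] = (1361/π) × 1.014106 = 439.33 W/m².
— Configuration B (ϕ=+18.9°):
Solar declination: sin δ = sin ε · sin L_s = sin 23.44° × sin 0.0° = 0.00000, so δ = +0.000°.
cos h₀ = −tan(+18.9°) tan(+0.000°) = -0.0000, h₀ = 1.5708 rad.
Bracket: h₀ sin ϕ sin δ + cos ϕ cos δ sin h₀ = 1.5708×0.32392×0.00000 + 0.94609×1.00000×1.00000 = 0.000000 + 0.946090 = 0.946090.
Q̄ = (S_0/π) × [bracket] = (1361/π) × 0.946090 = 409.86 W/m².
Ratio Q̄_A / Q̄_B = 439.33 / 409.86 = 1.072.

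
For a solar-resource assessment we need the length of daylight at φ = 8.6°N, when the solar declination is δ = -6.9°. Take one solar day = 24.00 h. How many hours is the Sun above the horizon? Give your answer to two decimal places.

11.86 h

cos H₀ = −tan φ · tan δ = −tan(+8.6°) × tan(-6.900°) = 0.0183, so H₀ = 1.5525 rad = 88.95°.
Daylight = 2H₀/(2π) × 24.00 h = (1.5525/π) × 24.00 = 11.86 h.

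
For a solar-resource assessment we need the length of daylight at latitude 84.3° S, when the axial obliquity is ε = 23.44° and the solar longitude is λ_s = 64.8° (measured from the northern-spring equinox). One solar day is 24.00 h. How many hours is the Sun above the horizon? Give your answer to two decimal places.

Solar declination: sin δ = sin ε · sin λ_s = sin 23.44° × sin 64.8° = 0.35993, so δ = +21.096°.
cos H₀ = −tan φ · tan δ = 3.8651 ≥ 1, so the Sun never rises (polar night) and H₀ = 0.
Daylight = 2H₀/(2π) × 24.00 h = (0.0000/π) × 24.00 = 0.00 h.

0.00 h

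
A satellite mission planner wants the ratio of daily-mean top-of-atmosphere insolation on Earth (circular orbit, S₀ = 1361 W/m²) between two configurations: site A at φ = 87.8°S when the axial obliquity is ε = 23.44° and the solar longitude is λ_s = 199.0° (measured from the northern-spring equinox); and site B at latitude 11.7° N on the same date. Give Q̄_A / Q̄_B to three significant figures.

— Configuration A (φ=-87.8°):
Solar declination: sin δ = sin ε · sin λ_s = sin 23.44° × sin 199.0° = -0.12951, so δ = -7.441°.
cos H₀ = −tan(-87.8°) tan(-7.441°) = -3.3998 ≤ −1 ⇒ polar day, H₀ = π.
Bracket: H₀ sin φ sin δ + cos φ cos δ sin H₀ = 3.1416×-0.99926×-0.12951 + 0.03839×0.99158×0.00000 = 0.406568 + 0.000000 = 0.406568.
Q̄ = (S₀/π) × [bracket] = (1361/π) × 0.406568 = 176.13 W/m².
— Configuration B (φ=+11.7°):
cos H₀ = −tan(+11.7°) tan(-7.441°) = 0.0270, H₀ = 1.5437 rad.
Bracket: H₀ sin φ sin δ + cos φ cos δ sin H₀ = 1.5437×0.20279×-0.12951 + 0.97922×0.99158×0.99963 = -0.040543 + 0.970616 = 0.930073.
Q̄ = (S₀/π) × [bracket] = (1361/π) × 0.930073 = 402.93 W/m².
Ratio Q̄_A / Q̄_B = 176.13 / 402.93 = 0.4371.

Q̄_A / Q̄_B ≈ 0.437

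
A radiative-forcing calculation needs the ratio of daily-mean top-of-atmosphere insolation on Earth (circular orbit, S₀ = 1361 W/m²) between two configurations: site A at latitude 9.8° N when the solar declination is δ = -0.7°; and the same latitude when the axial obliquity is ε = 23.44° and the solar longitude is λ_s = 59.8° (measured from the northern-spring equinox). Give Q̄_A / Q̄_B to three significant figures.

— Configuration A (φ=+9.8°):
cos H₀ = −tan(+9.8°) tan(-0.700°) = 0.0021, H₀ = 1.5687 rad.
Bracket: H₀ sin φ sin δ + cos φ cos δ sin H₀ = 1.5687×0.17021×-0.01222 + 0.98541×0.99993×1.00000 = -0.003263 + 0.985341 = 0.982078.
Q̄ = (S₀/π) × [bracket] = (1361/π) × 0.982078 = 425.46 W/m².
— Configuration B (φ=+9.8°):
Solar declination: sin δ = sin ε · sin λ_s = sin 23.44° × sin 59.8° = 0.34380, so δ = +20.108°.
cos H₀ = −tan(+9.8°) tan(+20.108°) = -0.0632, H₀ = 1.6341 rad.
Bracket: H₀ sin φ sin δ + cos φ cos δ sin H₀ = 1.6341×0.17021×0.34380 + 0.98541×0.93904×0.99800 = 0.095625 + 0.923489 = 1.019114.
Q̄ = (S₀/π) × [bracket] = (1361/π) × 1.019114 = 441.50 W/m².
Ratio Q̄_A / Q̄_B = 425.46 / 441.50 = 0.9637.

Q̄_A / Q̄_B ≈ 0.964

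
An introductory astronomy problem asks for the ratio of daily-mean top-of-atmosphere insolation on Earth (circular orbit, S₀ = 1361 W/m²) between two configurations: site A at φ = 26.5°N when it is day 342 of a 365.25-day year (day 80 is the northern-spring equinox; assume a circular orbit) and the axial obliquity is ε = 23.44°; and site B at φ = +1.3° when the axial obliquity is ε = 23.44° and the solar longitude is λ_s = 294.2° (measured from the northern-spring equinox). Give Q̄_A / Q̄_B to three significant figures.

Q̄_A / Q̄_B ≈ 0.620

— Configuration A (φ=+26.5°):
Solar longitude: λ_s = 360° × (342 − 80)/365.25 = 258.234°.
sin δ = sin 23.44° × sin 258.234° = -0.38943, so δ = -22.919°.
cos H₀ = −tan(+26.5°) tan(-22.919°) = 0.2108, H₀ = 1.3584 rad.
Bracket: H₀ sin φ sin δ + cos φ cos δ sin H₀ = 1.3584×0.44620×-0.38943 + 0.89493×0.92106×0.97753 = -0.236041 + 0.805763 = 0.569722.
Q̄ = (S₀/π) × [bracket] = (1361/π) × 0.569722 = 246.81 W/m².
— Configuration B (φ=+1.3°):
Solar declination: sin δ = sin ε · sin λ_s = sin 23.44° × sin 294.2° = -0.36283, so δ = -21.274°.
cos H₀ = −tan(+1.3°) tan(-21.274°) = 0.0088, H₀ = 1.5620 rad.
Bracket: H₀ sin φ sin δ + cos φ cos δ sin H₀ = 1.5620×0.02269×-0.36283 + 0.99974×0.93185×0.99996 = -0.012859 + 0.931570 = 0.918711.
Q̄ = (S₀/π) × [bracket] = (1361/π) × 0.918711 = 398.00 W/m².
Ratio Q̄_A / Q̄_B = 246.81 / 398.00 = 0.6201.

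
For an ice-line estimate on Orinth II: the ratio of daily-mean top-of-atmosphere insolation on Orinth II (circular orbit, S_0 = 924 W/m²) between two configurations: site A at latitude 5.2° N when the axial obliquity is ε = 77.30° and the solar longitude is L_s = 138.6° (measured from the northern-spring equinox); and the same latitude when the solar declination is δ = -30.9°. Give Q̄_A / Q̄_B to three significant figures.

Q̄_A / Q̄_B ≈ 1.09

— Configuration A (ϕ=+5.2°):
Solar declination: sin δ = sin ε · sin L_s = sin 77.30° × sin 138.6° = 0.64513, so δ = +40.176°.
cos h₀ = −tan(+5.2°) tan(+40.176°) = -0.0768, h₀ = 1.6477 rad.
Bracket: h₀ sin ϕ sin δ + cos ϕ cos δ sin h₀ = 1.6477×0.09063×0.64513 + 0.99588×0.76407×0.99704 = 0.096338 + 0.758670 = 0.855008.
Q̄ = (S_0/π) × [bracket] = (924/π) × 0.855008 = 251.47 W/m².
— Configuration B (ϕ=+5.2°):
cos h₀ = −tan(+5.2°) tan(-30.900°) = 0.0545, h₀ = 1.5163 rad.
Bracket: h₀ sin ϕ sin δ + cos ϕ cos δ sin h₀ = 1.5163×0.09063×-0.51354 + 0.99588×0.85806×0.99852 = -0.070572 + 0.853260 = 0.782688.
Q̄ = (S_0/π) × [bracket] = (924/π) × 0.782688 = 230.20 W/m².
Ratio Q̄_A / Q̄_B = 251.47 / 230.20 = 1.092.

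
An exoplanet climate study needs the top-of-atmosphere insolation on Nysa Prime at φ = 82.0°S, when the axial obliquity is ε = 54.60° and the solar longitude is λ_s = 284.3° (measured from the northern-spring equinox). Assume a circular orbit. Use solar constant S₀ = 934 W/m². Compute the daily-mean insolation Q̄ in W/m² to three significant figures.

Q̄ ≈ 731 W/m²

Solar declination: sin δ = sin ε · sin λ_s = sin 54.60° × sin 284.3° = -0.78987, so δ = -52.174°.
cos H₀ = −tan(-82.0°) tan(-52.174°) = -9.1643 ≤ −1 ⇒ polar day, H₀ = π.
Bracket: H₀ sin φ sin δ + cos φ cos δ sin H₀ = 3.1416×-0.99027×-0.78987 + 0.13917×0.61327×0.00000 = 2.457311 + 0.000000 = 2.457311.
Q̄ = (S₀/π) × [bracket] = (934/π) × 2.457311 = 730.6 W/m².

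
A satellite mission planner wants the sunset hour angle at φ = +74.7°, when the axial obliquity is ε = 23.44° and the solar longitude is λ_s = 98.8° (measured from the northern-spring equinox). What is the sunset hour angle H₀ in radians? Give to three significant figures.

Solar declination: sin δ = sin ε · sin λ_s = sin 23.44° × sin 98.8° = 0.39311, so δ = +23.148°.
Sunrise equation: cos H₀ = −tan φ · tan δ = -1.5628 ≤ −1, so the Sun never sets (polar day) and H₀ = π.

H₀ = 3.14 rad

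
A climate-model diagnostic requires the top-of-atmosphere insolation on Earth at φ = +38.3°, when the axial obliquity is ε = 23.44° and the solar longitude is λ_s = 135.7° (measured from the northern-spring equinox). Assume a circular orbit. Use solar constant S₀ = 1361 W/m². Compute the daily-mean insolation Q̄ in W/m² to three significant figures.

Q̄ ≈ 452 W/m²

Solar declination: sin δ = sin ε · sin λ_s = sin 23.44° × sin 135.7° = 0.27782, so δ = +16.130°.
cos H₀ = −tan(+38.3°) tan(+16.130°) = -0.2284, H₀ = 1.8012 rad.
Bracket: H₀ sin φ sin δ + cos φ cos δ sin H₀ = 1.8012×0.61978×0.27782 + 0.78478×0.96063×0.97357 = 0.310144 + 0.733958 = 1.044102.
Q̄ = (S₀/π) × [bracket] = (1361/π) × 1.044102 = 452.3 W/m².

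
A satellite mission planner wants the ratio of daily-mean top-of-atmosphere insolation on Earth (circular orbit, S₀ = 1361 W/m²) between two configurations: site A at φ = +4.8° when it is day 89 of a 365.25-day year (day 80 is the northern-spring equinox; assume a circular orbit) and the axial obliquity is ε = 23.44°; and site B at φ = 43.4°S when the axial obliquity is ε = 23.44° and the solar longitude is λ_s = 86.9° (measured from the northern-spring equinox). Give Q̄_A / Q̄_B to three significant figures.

— Configuration A (φ=+4.8°):
Solar longitude: λ_s = 360° × (89 − 80)/365.25 = 8.871°.
sin δ = sin 23.44° × sin 8.871° = 0.06134, so δ = +3.517°.
cos H₀ = −tan(+4.8°) tan(+3.517°) = -0.0052, H₀ = 1.5760 rad.
Bracket: H₀ sin φ sin δ + cos φ cos δ sin H₀ = 1.5760×0.08368×0.06134 + 0.99649×0.99812×0.99999 = 0.008089 + 0.994607 = 1.002696.
Q̄ = (S₀/π) × [bracket] = (1361/π) × 1.002696 = 434.39 W/m².
— Configuration B (φ=-43.4°):
Solar declination: sin δ = sin ε · sin λ_s = sin 23.44° × sin 86.9° = 0.39721, so δ = +23.404°.
cos H₀ = −tan(-43.4°) tan(+23.404°) = 0.4093, H₀ = 1.1491 rad.
Bracket: H₀ sin φ sin δ + cos φ cos δ sin H₀ = 1.1491×-0.68709×0.39721 + 0.72657×0.91773×0.91240 = -0.313611 + 0.608384 = 0.294773.
Q̄ = (S₀/π) × [bracket] = (1361/π) × 0.294773 = 127.70 W/m².
Ratio Q̄_A / Q̄_B = 434.39 / 127.70 = 3.402.

Q̄_A / Q̄_B ≈ 3.40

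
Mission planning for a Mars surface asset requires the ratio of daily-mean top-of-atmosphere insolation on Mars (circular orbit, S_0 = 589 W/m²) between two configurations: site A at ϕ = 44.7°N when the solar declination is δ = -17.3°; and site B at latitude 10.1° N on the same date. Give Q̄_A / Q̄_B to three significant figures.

Q̄_A / Q̄_B ≈ 0.445

— Configuration A (ϕ=+44.7°):
cos h₀ = −tan(+44.7°) tan(-17.300°) = 0.3082, h₀ = 1.2575 rad.
Bracket: h₀ sin ϕ sin δ + cos ϕ cos δ sin h₀ = 1.2575×0.70339×-0.29737 + 0.71080×0.95476×0.95131 = -0.263028 + 0.645600 = 0.382572.
Q̄ = (S_0/π) × [bracket] = (589/π) × 0.382572 = 71.726 W/m².
— Configuration B (ϕ=+10.1°):
cos h₀ = −tan(+10.1°) tan(-17.300°) = 0.0555, h₀ = 1.5153 rad.
Bracket: h₀ sin ϕ sin δ + cos ϕ cos δ sin h₀ = 1.5153×0.17537×-0.29737 + 0.98450×0.95476×0.99846 = -0.079023 + 0.938514 = 0.859491.
Q̄ = (S_0/π) × [bracket] = (589/π) × 0.859491 = 161.14 W/m².
Ratio Q̄_A / Q̄_B = 71.726 / 161.14 = 0.4451.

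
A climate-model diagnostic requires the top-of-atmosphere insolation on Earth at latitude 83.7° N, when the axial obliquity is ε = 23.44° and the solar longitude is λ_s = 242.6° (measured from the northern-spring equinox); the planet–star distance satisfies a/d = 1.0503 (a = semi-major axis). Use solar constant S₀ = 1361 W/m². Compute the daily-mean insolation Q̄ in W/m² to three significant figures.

Q̄ ≈ 0.00 W/m²

Solar declination: sin δ = sin ε · sin λ_s = sin 23.44° × sin 242.6° = -0.35316, so δ = -20.681°.
cos H₀ = −tan(+83.7°) tan(-20.681°) = 3.4192 ≥ 1 ⇒ polar night, H₀ = 0 and Q̄ = 0.
Inverse-square distance factor (a/d)² = 1.0503² = 1.103130.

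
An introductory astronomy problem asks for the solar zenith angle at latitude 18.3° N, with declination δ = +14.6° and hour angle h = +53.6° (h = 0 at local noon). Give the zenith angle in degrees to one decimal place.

cos θ_z = sin φ sin δ + cos φ cos δ cos h = 0.079148 + 0.545214 = 0.624362.
θ_z = arccos(0.624362) = 51.4°.

θ_z = 51.4°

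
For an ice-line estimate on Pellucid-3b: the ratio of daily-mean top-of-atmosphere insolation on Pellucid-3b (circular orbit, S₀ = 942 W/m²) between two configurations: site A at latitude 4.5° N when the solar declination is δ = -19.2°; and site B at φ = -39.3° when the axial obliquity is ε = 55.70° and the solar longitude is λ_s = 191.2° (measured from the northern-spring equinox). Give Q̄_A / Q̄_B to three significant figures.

Q̄_A / Q̄_B ≈ 0.969

— Configuration A (φ=+4.5°):
cos H₀ = −tan(+4.5°) tan(-19.200°) = 0.0274, H₀ = 1.5434 rad.
Bracket: H₀ sin φ sin δ + cos φ cos δ sin H₀ = 1.5434×0.07846×-0.32887 + 0.99692×0.94438×0.99962 = -0.039825 + 0.941114 = 0.901289.
Q̄ = (S₀/π) × [bracket] = (942/π) × 0.901289 = 270.25 W/m².
— Configuration B (φ=-39.3°):
Solar declination: sin δ = sin ε · sin λ_s = sin 55.70° × sin 191.2° = -0.16046, so δ = -9.233°.
cos H₀ = −tan(-39.3°) tan(-9.233°) = -0.1331, H₀ = 1.7042 rad.
Bracket: H₀ sin φ sin δ + cos φ cos δ sin H₀ = 1.7042×-0.63338×-0.16046 + 0.77384×0.98704×0.99111 = 0.173202 + 0.757021 = 0.930223.
Q̄ = (S₀/π) × [bracket] = (942/π) × 0.930223 = 278.93 W/m².
Ratio Q̄_A / Q̄_B = 270.25 / 278.93 = 0.9689.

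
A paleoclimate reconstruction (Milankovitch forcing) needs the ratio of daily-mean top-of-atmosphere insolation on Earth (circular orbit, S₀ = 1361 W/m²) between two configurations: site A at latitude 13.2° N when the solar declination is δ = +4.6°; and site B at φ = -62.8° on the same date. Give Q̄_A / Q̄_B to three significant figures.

Q̄_A / Q̄_B ≈ 2.86

— Configuration A (φ=+13.2°):
cos H₀ = −tan(+13.2°) tan(+4.600°) = -0.0189, H₀ = 1.5897 rad.
Bracket: H₀ sin φ sin δ + cos φ cos δ sin H₀ = 1.5897×0.22835×0.08020 + 0.97358×0.99678×0.99982 = 0.029113 + 0.970270 = 0.999383.
Q̄ = (S₀/π) × [bracket] = (1361/π) × 0.999383 = 432.95 W/m².
— Configuration B (φ=-62.8°):
cos H₀ = −tan(-62.8°) tan(+4.600°) = 0.1566, H₀ = 1.4136 rad.
Bracket: H₀ sin φ sin δ + cos φ cos δ sin H₀ = 1.4136×-0.88942×0.08020 + 0.45710×0.99678×0.98767 = -0.100834 + 0.450010 = 0.349176.
Q̄ = (S₀/π) × [bracket] = (1361/π) × 0.349176 = 151.27 W/m².
Ratio Q̄_A / Q̄_B = 432.95 / 151.27 = 2.862.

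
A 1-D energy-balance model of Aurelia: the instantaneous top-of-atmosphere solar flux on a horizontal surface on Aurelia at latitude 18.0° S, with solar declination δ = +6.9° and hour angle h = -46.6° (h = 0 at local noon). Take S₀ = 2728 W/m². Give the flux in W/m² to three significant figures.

1.67e+03 W/m²

cos θ_z = sin φ sin δ + cos φ cos δ cos h = -0.037124 + 0.648726 = 0.611602.
Flux = S₀ · cos θ_z = 2728 × 0.611602 = 1668 W/m².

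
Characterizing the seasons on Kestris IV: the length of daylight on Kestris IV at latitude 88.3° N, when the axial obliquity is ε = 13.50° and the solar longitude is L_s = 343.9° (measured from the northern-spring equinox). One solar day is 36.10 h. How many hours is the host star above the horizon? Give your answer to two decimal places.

Solar declination: sin δ = sin ε · sin L_s = sin 13.50° × sin 343.9° = -0.06474, so δ = -3.712°.
cos h₀ = −tan ϕ · tan δ = 2.1858 ≥ 1, so the host star never rises (polar night) and h₀ = 0.
Daylight = 2h₀/(2π) × 36.10 h = (0.0000/π) × 36.10 = 0.00 h.

0.00 h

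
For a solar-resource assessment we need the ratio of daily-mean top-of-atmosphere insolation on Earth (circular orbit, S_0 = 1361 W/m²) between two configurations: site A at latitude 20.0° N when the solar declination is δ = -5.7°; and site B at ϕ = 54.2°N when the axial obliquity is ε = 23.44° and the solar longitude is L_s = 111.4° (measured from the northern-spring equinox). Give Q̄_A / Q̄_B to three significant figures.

Q̄_A / Q̄_B ≈ 0.802

— Configuration A (ϕ=+20.0°):
cos h₀ = −tan(+20.0°) tan(-5.700°) = 0.0363, h₀ = 1.5345 rad.
Bracket: h₀ sin ϕ sin δ + cos ϕ cos δ sin h₀ = 1.5345×0.34202×-0.09932 + 0.93969×0.99506×0.99934 = -0.052126 + 0.934431 = 0.882305.
Q̄ = (S_0/π) × [bracket] = (1361/π) × 0.882305 = 382.23 W/m².
— Configuration B (ϕ=+54.2°):
Solar declination: sin δ = sin ε · sin L_s = sin 23.44° × sin 111.4° = 0.37036, so δ = +21.738°.
cos h₀ = −tan(+54.2°) tan(+21.738°) = -0.5528, h₀ = 2.1566 rad.
Bracket: h₀ sin ϕ sin δ + cos ϕ cos δ sin h₀ = 2.1566×0.81106×0.37036 + 0.58496×0.92889×0.83329 = 0.647809 + 0.452779 = 1.100588.
Q̄ = (S_0/π) × [bracket] = (1361/π) × 1.100588 = 476.80 W/m².
Ratio Q̄_A / Q̄_B = 382.23 / 476.80 = 0.8017.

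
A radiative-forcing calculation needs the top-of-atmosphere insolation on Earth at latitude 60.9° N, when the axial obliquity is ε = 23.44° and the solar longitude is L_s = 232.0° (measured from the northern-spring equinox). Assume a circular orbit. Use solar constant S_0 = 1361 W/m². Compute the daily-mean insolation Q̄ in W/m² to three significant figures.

Q̄ ≈ 50.0 W/m²

Solar declination: sin δ = sin ε · sin L_s = sin 23.44° × sin 232.0° = -0.31346, so δ = -18.268°.
cos h₀ = −tan(+60.9°) tan(-18.268°) = 0.5931, h₀ = 0.9359 rad.
Bracket: h₀ sin ϕ sin δ + cos ϕ cos δ sin h₀ = 0.9359×0.87377×-0.31346 + 0.48634×0.94960×0.80515 = -0.256335 + 0.371841 = 0.115506.
Q̄ = (S_0/π) × [bracket] = (1361/π) × 0.115506 = 50.04 W/m².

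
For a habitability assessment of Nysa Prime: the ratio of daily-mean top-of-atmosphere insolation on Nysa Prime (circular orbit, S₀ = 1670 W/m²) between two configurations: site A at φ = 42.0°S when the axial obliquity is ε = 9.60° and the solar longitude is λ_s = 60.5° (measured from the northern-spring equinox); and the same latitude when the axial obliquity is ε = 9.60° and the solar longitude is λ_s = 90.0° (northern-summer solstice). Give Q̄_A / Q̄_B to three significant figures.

Q̄_A / Q̄_B ≈ 1.04

— Configuration A (φ=-42.0°):
Solar declination: sin δ = sin ε · sin λ_s = sin 9.60° × sin 60.5° = 0.14515, so δ = +8.346°.
cos H₀ = −tan(-42.0°) tan(+8.346°) = 0.1321, H₀ = 1.4383 rad.
Bracket: H₀ sin φ sin δ + cos φ cos δ sin H₀ = 1.4383×-0.66913×0.14515 + 0.74314×0.98941×0.99124 = -0.139694 + 0.728829 = 0.589135.
Q̄ = (S₀/π) × [bracket] = (1670/π) × 0.589135 = 313.17 W/m².
— Configuration B (φ=-42.0°):
Solar declination: sin δ = sin ε · sin λ_s = sin 9.60° × sin 90.0° = 0.16677, so δ = +9.600°.
cos H₀ = −tan(-42.0°) tan(+9.600°) = 0.1523, H₀ = 1.4179 rad.
Bracket: H₀ sin φ sin δ + cos φ cos δ sin H₀ = 1.4179×-0.66913×0.16677 + 0.74314×0.98600×0.98834 = -0.158225 + 0.724192 = 0.565967.
Q̄ = (S₀/π) × [bracket] = (1670/π) × 0.565967 = 300.86 W/m².
Ratio Q̄_A / Q̄_B = 313.17 / 300.86 = 1.041.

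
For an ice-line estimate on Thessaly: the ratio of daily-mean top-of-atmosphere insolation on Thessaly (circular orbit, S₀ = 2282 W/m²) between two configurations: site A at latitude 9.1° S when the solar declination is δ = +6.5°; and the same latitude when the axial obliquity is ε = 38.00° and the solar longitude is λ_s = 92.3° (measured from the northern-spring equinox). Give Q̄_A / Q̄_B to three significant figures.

Q̄_A / Q̄_B ≈ 1.51

— Configuration A (φ=-9.1°):
cos H₀ = −tan(-9.1°) tan(+6.500°) = 0.0182, H₀ = 1.5525 rad.
Bracket: H₀ sin φ sin δ + cos φ cos δ sin H₀ = 1.5525×-0.15816×0.11320 + 0.98741×0.99357×0.99983 = -0.027796 + 0.980894 = 0.953098.
Q̄ = (S₀/π) × [bracket] = (2282/π) × 0.953098 = 692.31 W/m².
— Configuration B (φ=-9.1°):
Solar declination: sin δ = sin ε · sin λ_s = sin 38.00° × sin 92.3° = 0.61517, so δ = +37.964°.
cos H₀ = −tan(-9.1°) tan(+37.964°) = 0.1250, H₀ = 1.4455 rad.
Bracket: H₀ sin φ sin δ + cos φ cos δ sin H₀ = 1.4455×-0.15816×0.61517 + 0.98741×0.78840×0.99216 = -0.140640 + 0.772371 = 0.631731.
Q̄ = (S₀/π) × [bracket] = (2282/π) × 0.631731 = 458.88 W/m².
Ratio Q̄_A / Q̄_B = 692.31 / 458.88 = 1.509.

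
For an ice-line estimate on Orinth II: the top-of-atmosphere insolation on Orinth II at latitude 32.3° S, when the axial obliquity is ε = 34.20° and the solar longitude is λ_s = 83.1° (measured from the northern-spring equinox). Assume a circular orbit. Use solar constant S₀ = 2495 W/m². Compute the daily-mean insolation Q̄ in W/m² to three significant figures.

Solar declination: sin δ = sin ε · sin λ_s = sin 34.20° × sin 83.1° = 0.55801, so δ = +33.918°.
cos H₀ = −tan(-32.3°) tan(+33.918°) = 0.4251, H₀ = 1.1317 rad.
Bracket: H₀ sin φ sin δ + cos φ cos δ sin H₀ = 1.1317×-0.53435×0.55801 + 0.84526×0.82983×0.90515 = -0.337442 + 0.634892 = 0.297450.
Q̄ = (S₀/π) × [bracket] = (2495/π) × 0.297450 = 236.2 W/m².

Q̄ ≈ 236 W/m²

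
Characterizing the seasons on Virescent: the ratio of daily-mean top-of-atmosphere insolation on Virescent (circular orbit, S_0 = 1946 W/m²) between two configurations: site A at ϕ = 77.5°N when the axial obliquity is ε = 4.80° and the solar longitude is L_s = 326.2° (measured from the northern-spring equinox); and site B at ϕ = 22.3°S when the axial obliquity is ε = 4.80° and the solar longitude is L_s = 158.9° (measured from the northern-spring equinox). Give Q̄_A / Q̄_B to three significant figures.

Q̄_A / Q̄_B ≈ 0.165

— Configuration A (ϕ=+77.5°):
Solar declination: sin δ = sin ε · sin L_s = sin 4.80° × sin 326.2° = -0.04655, so δ = -2.668°.
cos h₀ = −tan(+77.5°) tan(-2.668°) = 0.2102, h₀ = 1.3590 rad.
Bracket: h₀ sin ϕ sin δ + cos ϕ cos δ sin h₀ = 1.3590×0.97630×-0.04655 + 0.21644×0.99892×0.97766 = -0.061762 + 0.211376 = 0.149614.
Q̄ = (S_0/π) × [bracket] = (1946/π) × 0.149614 = 92.676 W/m².
— Configuration B (ϕ=-22.3°):
Solar declination: sin δ = sin ε · sin L_s = sin 4.80° × sin 158.9° = 0.03012, so δ = +1.726°.
cos h₀ = −tan(-22.3°) tan(+1.726°) = 0.0124, h₀ = 1.5584 rad.
Bracket: h₀ sin ϕ sin δ + cos ϕ cos δ sin h₀ = 1.5584×-0.37946×0.03012 + 0.92521×0.99955×0.99992 = -0.017811 + 0.924720 = 0.906909.
Q̄ = (S_0/π) × [bracket] = (1946/π) × 0.906909 = 561.77 W/m².
Ratio Q̄_A / Q̄_B = 92.676 / 561.77 = 0.1650.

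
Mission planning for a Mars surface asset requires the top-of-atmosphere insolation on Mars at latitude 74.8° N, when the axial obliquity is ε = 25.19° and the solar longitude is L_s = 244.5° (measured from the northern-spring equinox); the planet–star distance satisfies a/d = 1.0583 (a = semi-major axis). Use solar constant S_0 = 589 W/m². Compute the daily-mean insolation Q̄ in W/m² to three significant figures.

Solar declination: sin δ = sin ε · sin L_s = sin 25.19° × sin 244.5° = -0.38416, so δ = -22.592°.
cos h₀ = −tan(+74.8°) tan(-22.592°) = 1.5315 ≥ 1 ⇒ polar night, h₀ = 0 and Q̄ = 0.
Inverse-square distance factor (a/d)² = 1.0583² = 1.119999.

Q̄ ≈ 0.00 W/m²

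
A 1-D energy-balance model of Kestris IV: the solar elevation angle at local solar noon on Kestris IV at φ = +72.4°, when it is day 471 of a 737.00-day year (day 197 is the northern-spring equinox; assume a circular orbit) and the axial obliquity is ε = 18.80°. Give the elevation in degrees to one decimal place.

31.0°

Solar longitude: λ_s = 360° × (471 − 197)/737.00 = 133.840°.
sin δ = sin 18.80° × sin 133.840° = 0.23244, so δ = +13.441°.
At local noon the hour angle is zero, so the zenith angle equals |φ − δ| = |+72.4° − (+13.441°)| = 58.959°.
Elevation = 90° − 58.959° = 31.0°.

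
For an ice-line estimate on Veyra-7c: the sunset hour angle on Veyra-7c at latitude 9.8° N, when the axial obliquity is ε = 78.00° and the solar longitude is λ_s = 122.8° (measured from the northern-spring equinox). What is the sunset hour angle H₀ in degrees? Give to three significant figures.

Solar declination: sin δ = sin ε · sin λ_s = sin 78.00° × sin 122.8° = 0.82220, so δ = +55.305°.
cos H₀ = −tan φ · tan δ = −tan(+9.8°) × tan(+55.305°) = -0.2495, so H₀ = 1.8230 rad = 104.45°.

H₀ = 104°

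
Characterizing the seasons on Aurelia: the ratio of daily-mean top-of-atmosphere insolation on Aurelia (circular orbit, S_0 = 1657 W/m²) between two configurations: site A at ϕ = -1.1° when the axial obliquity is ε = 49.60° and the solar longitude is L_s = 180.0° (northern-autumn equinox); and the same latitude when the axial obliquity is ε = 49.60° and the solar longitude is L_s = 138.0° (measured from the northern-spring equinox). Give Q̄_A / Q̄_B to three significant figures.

Q̄_A / Q̄_B ≈ 1.18

— Configuration A (ϕ=-1.1°):
Solar declination: sin δ = sin ε · sin L_s = sin 49.60° × sin 180.0° = 0.00000, so δ = +0.000°.
cos h₀ = −tan(-1.1°) tan(+0.000°) = 0.0000, h₀ = 1.5708 rad.
Bracket: h₀ sin ϕ sin δ + cos ϕ cos δ sin h₀ = 1.5708×-0.01920×0.00000 + 0.99982×1.00000×1.00000 = -0.000000 + 0.999820 = 0.999820.
Q̄ = (S_0/π) × [bracket] = (1657/π) × 0.999820 = 527.34 W/m².
— Configuration B (ϕ=-1.1°):
Solar declination: sin δ = sin ε · sin L_s = sin 49.60° × sin 138.0° = 0.50957, so δ = +30.635°.
cos h₀ = −tan(-1.1°) tan(+30.635°) = 0.0114, h₀ = 1.5594 rad.
Bracket: h₀ sin ϕ sin δ + cos ϕ cos δ sin h₀ = 1.5594×-0.01920×0.50957 + 0.99982×0.86043×0.99994 = -0.015257 + 0.860224 = 0.844967.
Q̄ = (S_0/π) × [bracket] = (1657/π) × 0.844967 = 445.67 W/m².
Ratio Q̄_A / Q̄_B = 527.34 / 445.67 = 1.183.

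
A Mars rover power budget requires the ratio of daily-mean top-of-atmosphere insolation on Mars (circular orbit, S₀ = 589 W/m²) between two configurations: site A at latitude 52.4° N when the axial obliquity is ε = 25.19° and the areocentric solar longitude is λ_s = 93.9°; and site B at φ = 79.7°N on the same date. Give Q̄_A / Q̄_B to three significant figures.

Q̄_A / Q̄_B ≈ 0.904

— Configuration A (φ=+52.4°):
sin δ = sin 25.19° × sin 93.9° = 0.42464, so δ = +25.128°.
cos H₀ = −tan(+52.4°) tan(+25.128°) = -0.6090, H₀ = 2.2256 rad.
Bracket: H₀ sin φ sin δ + cos φ cos δ sin H₀ = 2.2256×0.79229×0.42464 + 0.61015×0.90536×0.79314 = 0.748776 + 0.438135 = 1.186911.
Q̄ = (S₀/π) × [bracket] = (589/π) × 1.186911 = 222.53 W/m².
— Configuration B (φ=+79.7°):
cos H₀ = −tan(+79.7°) tan(+25.128°) = -2.5809 ≤ −1 ⇒ polar day, H₀ = π.
Bracket: H₀ sin φ sin δ + cos φ cos δ sin H₀ = 3.1416×0.98389×0.42464 + 0.17880×0.90536×0.00000 = 1.312557 + 0.000000 = 1.312557.
Q̄ = (S₀/π) × [bracket] = (589/π) × 1.312557 = 246.08 W/m².
Ratio Q̄_A / Q̄_B = 222.53 / 246.08 = 0.9043.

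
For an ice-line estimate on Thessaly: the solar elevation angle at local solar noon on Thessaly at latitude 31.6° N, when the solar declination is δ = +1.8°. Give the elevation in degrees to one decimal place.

60.2°

At local noon the hour angle is zero, so the zenith angle equals |φ − δ| = |+31.6° − (+1.800°)| = 29.800°.
Elevation = 90° − 29.800° = 60.2°.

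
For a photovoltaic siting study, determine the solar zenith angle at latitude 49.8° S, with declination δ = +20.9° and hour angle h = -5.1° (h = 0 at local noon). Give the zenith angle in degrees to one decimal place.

cos θ_z = sin φ sin δ + cos φ cos δ cos h = -0.272475 + 0.600602 = 0.328127.
θ_z = arccos(0.328127) = 70.8°.

θ_z = 70.8°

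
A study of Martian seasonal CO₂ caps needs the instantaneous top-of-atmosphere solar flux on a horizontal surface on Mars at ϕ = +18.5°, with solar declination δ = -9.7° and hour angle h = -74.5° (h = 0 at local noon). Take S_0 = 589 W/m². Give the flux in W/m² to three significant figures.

cos θ_z = sin ϕ sin δ + cos ϕ cos δ cos h = -0.053462 + 0.249805 = 0.196343.
Flux = S_0 · cos θ_z = 589 × 0.196343 = 115.6 W/m².

116 W/m²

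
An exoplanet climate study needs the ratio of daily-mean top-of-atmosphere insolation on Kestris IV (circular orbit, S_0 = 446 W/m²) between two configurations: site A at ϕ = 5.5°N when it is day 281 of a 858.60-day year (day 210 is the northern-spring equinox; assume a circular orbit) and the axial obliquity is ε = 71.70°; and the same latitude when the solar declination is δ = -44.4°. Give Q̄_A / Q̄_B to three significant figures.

— Configuration A (ϕ=+5.5°):
Solar longitude: L_s = 360° × (281 − 210)/858.60 = 29.769°.
sin δ = sin 71.70° × sin 29.769° = 0.47140, so δ = +28.125°.
cos h₀ = −tan(+5.5°) tan(+28.125°) = -0.0515, h₀ = 1.6223 rad.
Bracket: h₀ sin ϕ sin δ + cos ϕ cos δ sin h₀ = 1.6223×0.09585×0.47140 + 0.99540×0.88192×0.99867 = 0.073302 + 0.876696 = 0.949998.
Q̄ = (S_0/π) × [bracket] = (446/π) × 0.949998 = 134.87 W/m².
— Configuration B (ϕ=+5.5°):
cos h₀ = −tan(+5.5°) tan(-44.400°) = 0.0943, h₀ = 1.4764 rad.
Bracket: h₀ sin ϕ sin δ + cos ϕ cos δ sin h₀ = 1.4764×0.09585×-0.69966 + 0.99540×0.71447×0.99554 = -0.099011 + 0.708012 = 0.609001.
Q̄ = (S_0/π) × [bracket] = (446/π) × 0.609001 = 86.458 W/m².
Ratio Q̄_A / Q̄_B = 134.87 / 86.458 = 1.560.

Q̄_A / Q̄_B ≈ 1.56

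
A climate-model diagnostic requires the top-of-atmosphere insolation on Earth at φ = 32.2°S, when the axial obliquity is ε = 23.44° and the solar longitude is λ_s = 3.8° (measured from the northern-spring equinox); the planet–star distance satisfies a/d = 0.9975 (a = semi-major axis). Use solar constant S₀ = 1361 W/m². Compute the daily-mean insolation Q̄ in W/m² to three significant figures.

Q̄ ≈ 355 W/m²

Solar declination: sin δ = sin ε · sin λ_s = sin 23.44° × sin 3.8° = 0.02636, so δ = +1.511°.
cos H₀ = −tan(-32.2°) tan(+1.511°) = 0.0166, H₀ = 1.5542 rad.
Bracket: H₀ sin φ sin δ + cos φ cos δ sin H₀ = 1.5542×-0.53288×0.02636 + 0.84619×0.99965×0.99986 = -0.021831 + 0.845775 = 0.823944.
Inverse-square distance factor (a/d)² = 0.9975² = 0.995006.
Q̄ = (S₀/π) × 0.995006 × [bracket] = (1361/π) × 0.995006 × 0.823944 = 355.2 W/m².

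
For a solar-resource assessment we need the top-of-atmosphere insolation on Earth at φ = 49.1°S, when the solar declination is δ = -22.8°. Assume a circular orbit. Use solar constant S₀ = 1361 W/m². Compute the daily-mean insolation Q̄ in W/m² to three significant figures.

Q̄ ≈ 492 W/m²

cos H₀ = −tan(-49.1°) tan(-22.800°) = -0.4853, H₀ = 2.0775 rad.
Bracket: H₀ sin φ sin δ + cos φ cos δ sin H₀ = 2.0775×-0.75585×-0.38752 + 0.65474×0.92186×0.87436 = 0.608514 + 0.527745 = 1.136259.
Q̄ = (S₀/π) × [bracket] = (1361/π) × 1.136259 = 492.2 W/m².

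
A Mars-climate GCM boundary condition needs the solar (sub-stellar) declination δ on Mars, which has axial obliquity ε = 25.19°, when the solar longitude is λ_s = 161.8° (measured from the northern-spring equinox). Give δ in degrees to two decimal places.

δ = +7.64°

sin δ = sin ε · sin λ_s = sin 25.19° × sin 161.8° = 0.132936.
δ = arcsin(0.132936) = +7.64°.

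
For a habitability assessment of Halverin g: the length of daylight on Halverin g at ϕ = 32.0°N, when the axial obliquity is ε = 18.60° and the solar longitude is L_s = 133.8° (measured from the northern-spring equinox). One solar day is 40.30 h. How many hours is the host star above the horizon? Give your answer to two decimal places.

Solar declination: sin δ = sin ε · sin L_s = sin 18.60° × sin 133.8° = 0.23021, so δ = +13.310°.
cos h₀ = −tan ϕ · tan δ = −tan(+32.0°) × tan(+13.310°) = -0.1478, so h₀ = 1.7192 rad = 98.50°.
Daylight = 2h₀/(2π) × 40.30 h = (1.7192/π) × 40.30 = 22.05 h.

22.05 h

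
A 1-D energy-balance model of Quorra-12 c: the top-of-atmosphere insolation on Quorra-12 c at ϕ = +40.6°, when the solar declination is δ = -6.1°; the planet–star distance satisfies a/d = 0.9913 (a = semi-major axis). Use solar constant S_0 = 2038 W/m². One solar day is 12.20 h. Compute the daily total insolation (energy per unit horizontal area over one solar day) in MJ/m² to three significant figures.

18.2 MJ/m²

cos h₀ = −tan(+40.6°) tan(-6.100°) = 0.0916, h₀ = 1.4791 rad.
Bracket: h₀ sin ϕ sin δ + cos ϕ cos δ sin h₀ = 1.4791×0.65077×-0.10626 + 0.75927×0.99434×0.99580 = -0.102281 + 0.751802 = 0.649521.
Inverse-square distance factor (a/d)² = 0.9913² = 0.982676.
Q̄ = (S_0/π) × 0.982676 × [bracket] = (2038/π) × 0.982676 × 0.649521 = 414.05 W/m².
Daily total = Q̄ × 12.20 h × 3600 s/h = 414.05 × 12.20 × 3600 / 10⁶ = 18.19 MJ/m².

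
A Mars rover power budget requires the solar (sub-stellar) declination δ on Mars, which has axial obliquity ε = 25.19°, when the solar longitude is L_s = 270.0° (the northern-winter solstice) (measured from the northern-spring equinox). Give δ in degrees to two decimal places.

sin δ = sin ε · sin L_s = sin 25.19° × sin 270.0° = -0.425621.
δ = arcsin(-0.425621) = -25.19°.

δ = -25.19°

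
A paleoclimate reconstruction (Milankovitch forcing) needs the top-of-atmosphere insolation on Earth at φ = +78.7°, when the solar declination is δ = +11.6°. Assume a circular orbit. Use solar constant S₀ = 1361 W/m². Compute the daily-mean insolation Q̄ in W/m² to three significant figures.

cos H₀ = −tan(+78.7°) tan(+11.600°) = -1.0273 ≤ −1 ⇒ polar day, H₀ = π.
Bracket: H₀ sin φ sin δ + cos φ cos δ sin H₀ = 3.1416×0.98061×0.20108 + 0.19595×0.97958×0.00000 = 0.619464 + 0.000000 = 0.619464.
Q̄ = (S₀/π) × [bracket] = (1361/π) × 0.619464 = 268.4 W/m².

Q̄ ≈ 268 W/m²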